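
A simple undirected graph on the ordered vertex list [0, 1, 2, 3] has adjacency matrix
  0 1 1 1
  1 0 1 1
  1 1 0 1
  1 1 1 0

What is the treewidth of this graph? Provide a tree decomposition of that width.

Treewidth 3.
Bags: B1 = {0, 1, 2, 3}
Tree: (single bag)

A single bag containing all 4 vertices is trivially a valid decomposition of width 3. On the other hand G contains the 4-clique {0, 1, 2, 3}. A clique must lie in a single bag of any decomposition, so no decomposition can have width below 3. Therefore the treewidth is 3.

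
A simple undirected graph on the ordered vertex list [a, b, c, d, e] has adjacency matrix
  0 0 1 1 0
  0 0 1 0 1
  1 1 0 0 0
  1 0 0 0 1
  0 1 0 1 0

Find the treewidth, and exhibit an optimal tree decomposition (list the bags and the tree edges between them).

Treewidth 2.
One optimal decomposition is:
Bags: B1 = {a, c, d}  B2 = {b, c, d}  B3 = {b, d, e}
Tree: B1–B2, B2–B3

The largest bag has 3 vertices, giving width 2; this decomposition certifies tw(G) ≤ 2. For the lower bound, G contains the cycle d–a–c–b–e–d, so G is not a forest; only forests have treewidth ≤ 1, hence tw(G) ≥ 2. Therefore the treewidth is 2.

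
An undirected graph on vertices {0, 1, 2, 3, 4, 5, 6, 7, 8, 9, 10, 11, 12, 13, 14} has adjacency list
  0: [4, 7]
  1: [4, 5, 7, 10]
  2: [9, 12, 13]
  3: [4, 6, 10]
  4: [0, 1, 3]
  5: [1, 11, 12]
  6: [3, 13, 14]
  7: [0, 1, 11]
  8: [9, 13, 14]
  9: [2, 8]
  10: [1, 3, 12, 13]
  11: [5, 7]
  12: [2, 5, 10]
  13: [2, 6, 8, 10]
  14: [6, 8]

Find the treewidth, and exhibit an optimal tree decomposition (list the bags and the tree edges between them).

Every bag has size at most 4, so the width is 4 − 1 = 3 and tw(G) ≤ 3. For the lower bound: the 4 vertex sets {8,9,14}, {2}, {13}, {3,6,10,12} are disjoint, each induces a connected subgraph, and every pair is joined by at least one edge of G. Contracting each set to a single vertex therefore yields K_{4} as a minor, and since treewidth is minor-monotone, tw(G) ≥ tw(K_{4}) = 3. Therefore the treewidth is 3.

Treewidth 3.
Bags: B1 = {2, 8, 9, 14}  B2 = {2, 8, 13, 14}  B3 = {2, 6, 13, 14}  B4 = {2, 6, 12, 13}  B5 = {6, 10, 12, 13}  B6 = {3, 6, 10, 12}  B7 = {3, 5, 10, 12}  B8 = {1, 3, 5, 10}  B9 = {1, 3, 4, 5}  B10 = {1, 4, 5, 11}  B11 = {1, 4, 7, 11}  B12 = {0, 4, 7, 11}
Tree: B1–B2, B2–B3, B3–B4, B4–B5, B5–B6, B6–B7, B7–B8, B8–B9, B9–B10, B10–B11, B11–B12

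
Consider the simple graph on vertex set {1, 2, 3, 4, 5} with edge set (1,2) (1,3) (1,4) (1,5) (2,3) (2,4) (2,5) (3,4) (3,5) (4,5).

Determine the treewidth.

A width-4 tree decomposition is:
Bags: B1 = {1, 2, 3, 4, 5}
Tree: (single bag)
A single bag containing all 5 vertices is trivially a valid decomposition of width 4. Conversely, {1, 2, 3, 4, 5} is a clique of size 5, and the vertices of any clique must share a bag in every tree decomposition; so some bag has ≥ 5 vertices and tw(G) ≥ 4. The upper and lower bounds meet at 4, so that is the treewidth.

4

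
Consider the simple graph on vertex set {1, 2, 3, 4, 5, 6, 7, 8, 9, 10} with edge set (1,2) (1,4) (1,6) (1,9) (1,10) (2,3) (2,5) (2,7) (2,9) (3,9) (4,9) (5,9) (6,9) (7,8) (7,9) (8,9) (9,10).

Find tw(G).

2

A width-2 tree decomposition is:
Bags: B1 = {1, 2, 9}  B2 = {1, 4, 9}  B3 = {2, 5, 9}  B4 = {2, 7, 9}  B5 = {2, 3, 9}  B6 = {1, 6, 9}  B7 = {1, 9, 10}  B8 = {7, 8, 9}
Tree: B1–B2, B1–B3, B1–B4, B4–B5, B2–B6, B6–B7, B4–B8
Every bag has size at most 3, so the width is 3 − 1 = 2 and tw(G) ≤ 2. For the lower bound, the 3 vertices {1, 2, 9} are pairwise adjacent, and any tree decomposition puts a clique entirely inside one bag — forcing width ≥ 2. Combining the bounds, tw(G) = 2.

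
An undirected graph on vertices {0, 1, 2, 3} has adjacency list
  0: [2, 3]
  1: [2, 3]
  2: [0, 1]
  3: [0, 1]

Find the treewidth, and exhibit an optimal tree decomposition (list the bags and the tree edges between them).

Each bag holds 3 vertices, so the decomposition has width 2, which upper-bounds the treewidth. The edges 3–1–2–0–3 form a cycle, so G is not a tree and its treewidth is at least 2. Combining the bounds, tw(G) = 2.

Treewidth 2.
One such decomposition:
Bags: B1 = {1, 2, 3}  B2 = {0, 2, 3}
Tree: B1–B2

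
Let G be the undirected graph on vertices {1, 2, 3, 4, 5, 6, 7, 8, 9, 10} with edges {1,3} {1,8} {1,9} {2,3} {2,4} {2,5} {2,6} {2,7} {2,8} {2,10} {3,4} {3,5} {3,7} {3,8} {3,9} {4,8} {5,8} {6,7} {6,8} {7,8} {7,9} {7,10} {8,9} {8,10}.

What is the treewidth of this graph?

A width-3 tree decomposition is:
Bags: B1 = {2, 3, 7, 8}  B2 = {2, 7, 8, 10}  B3 = {3, 7, 8, 9}  B4 = {2, 3, 5, 8}  B5 = {2, 6, 7, 8}  B6 = {2, 3, 4, 8}  B7 = {1, 3, 8, 9}
Tree: B1–B2, B1–B3, B1–B4, B2–B5, B1–B6, B3–B7
Every bag has size at most 4, so the width is 4 − 1 = 3 and tw(G) ≤ 3. On the other hand G contains the 4-clique {1, 3, 8, 9}. A clique must lie in a single bag of any decomposition, so no decomposition can have width below 3. Therefore the treewidth is 3.

3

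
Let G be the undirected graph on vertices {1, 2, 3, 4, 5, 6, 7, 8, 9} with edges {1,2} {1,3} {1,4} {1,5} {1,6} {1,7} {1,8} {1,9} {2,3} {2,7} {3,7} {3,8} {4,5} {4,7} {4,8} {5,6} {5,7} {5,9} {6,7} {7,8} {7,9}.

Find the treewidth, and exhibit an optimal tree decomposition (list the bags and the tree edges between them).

Treewidth 3.
One optimal decomposition is:
Bags: B1 = {1, 3, 7, 8}  B2 = {1, 2, 3, 7}  B3 = {1, 4, 7, 8}  B4 = {1, 4, 5, 7}  B5 = {1, 5, 7, 9}  B6 = {1, 5, 6, 7}
Tree: B1–B2, B1–B3, B3–B4, B4–B5, B4–B6

Each bag holds 4 vertices, so the decomposition has width 3, which upper-bounds the treewidth. Conversely, {1, 3, 7, 8} is a clique of size 4, and the vertices of any clique must share a bag in every tree decomposition; so some bag has ≥ 4 vertices and tw(G) ≥ 3. Hence tw(G) = 3 exactly.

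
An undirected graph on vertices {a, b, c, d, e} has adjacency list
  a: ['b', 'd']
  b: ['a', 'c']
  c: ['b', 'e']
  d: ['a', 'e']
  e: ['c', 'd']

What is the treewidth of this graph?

A width-2 tree decomposition is:
Bags: B1 = {c, d, e}  B2 = {b, c, d}  B3 = {a, b, d}
Tree: B1–B2, B2–B3
Each bag holds 3 vertices, so the decomposition has width 2, which upper-bounds the treewidth. Since d–e–c–b–a–d is a cycle in G, G is not acyclic. Forests are exactly the graphs of treewidth ≤ 1, so tw(G) ≥ 2. Hence tw(G) = 2 exactly.

2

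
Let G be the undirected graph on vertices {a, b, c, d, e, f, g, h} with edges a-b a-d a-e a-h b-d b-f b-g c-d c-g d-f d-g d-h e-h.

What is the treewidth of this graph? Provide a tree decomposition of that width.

Every bag has size at most 3, so the width is 3 − 1 = 2 and tw(G) ≤ 2. For the lower bound, the 3 vertices {a, d, h} are pairwise adjacent, and any tree decomposition puts a clique entirely inside one bag — forcing width ≥ 2. Therefore the treewidth is 2.

Treewidth 2.
Bags: B1 = {a, d, h}  B2 = {a, b, d}  B3 = {b, d, f}  B4 = {a, e, h}  B5 = {b, d, g}  B6 = {c, d, g}
Tree: B1–B2, B2–B3, B1–B4, B2–B5, B5–B6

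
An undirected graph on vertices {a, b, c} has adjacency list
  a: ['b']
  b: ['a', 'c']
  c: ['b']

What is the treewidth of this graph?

A width-1 tree decomposition is:
Bags: B1 = {b, c}  B2 = {a, b}
Tree: B1–B2
The largest bag has 2 vertices, giving width 1; this decomposition certifies tw(G) ≤ 1. Any graph with an edge has treewidth ≥ 1, and G has the edge c–b. The upper and lower bounds meet at 1, so that is the treewidth.

1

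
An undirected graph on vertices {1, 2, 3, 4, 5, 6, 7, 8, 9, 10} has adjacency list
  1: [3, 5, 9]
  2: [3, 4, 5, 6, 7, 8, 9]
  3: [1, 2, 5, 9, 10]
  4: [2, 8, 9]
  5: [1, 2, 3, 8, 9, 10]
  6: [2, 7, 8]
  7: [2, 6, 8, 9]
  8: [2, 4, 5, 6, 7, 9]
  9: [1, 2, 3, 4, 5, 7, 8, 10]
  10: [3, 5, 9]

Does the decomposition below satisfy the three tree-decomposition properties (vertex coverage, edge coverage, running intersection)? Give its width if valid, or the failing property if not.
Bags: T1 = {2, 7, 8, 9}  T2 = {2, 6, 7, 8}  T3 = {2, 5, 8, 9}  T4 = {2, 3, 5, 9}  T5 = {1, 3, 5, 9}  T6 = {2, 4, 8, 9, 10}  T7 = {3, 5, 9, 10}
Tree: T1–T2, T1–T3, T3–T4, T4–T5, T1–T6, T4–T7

A tree decomposition must satisfy three properties: every vertex lies in some bag; for every edge, both endpoints lie together in some bag; and for every vertex, the bags containing it form a connected subtree. Here bags containing vertex 10 are not connected in the tree, so the decomposition is invalid.

No — bags containing vertex 10 are not connected in the tree.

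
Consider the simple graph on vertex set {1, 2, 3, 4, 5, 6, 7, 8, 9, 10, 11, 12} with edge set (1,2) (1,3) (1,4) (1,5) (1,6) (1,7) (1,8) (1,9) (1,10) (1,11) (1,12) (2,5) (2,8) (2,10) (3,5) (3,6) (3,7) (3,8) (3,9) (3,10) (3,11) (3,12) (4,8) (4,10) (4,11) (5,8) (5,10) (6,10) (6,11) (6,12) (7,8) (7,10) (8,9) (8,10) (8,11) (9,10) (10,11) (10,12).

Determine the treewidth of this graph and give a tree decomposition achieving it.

Each bag holds 5 vertices, so the decomposition has width 4, which upper-bounds the treewidth. Conversely, {1, 2, 5, 8, 10} is a clique of size 5, and the vertices of any clique must share a bag in every tree decomposition; so some bag has ≥ 5 vertices and tw(G) ≥ 4. The upper and lower bounds meet at 4, so that is the treewidth.

Treewidth 4.
One such decomposition:
Bags: B1 = {1, 3, 8, 10, 11}  B2 = {1, 3, 8, 9, 10}  B3 = {1, 3, 7, 8, 10}  B4 = {1, 3, 5, 8, 10}  B5 = {1, 4, 8, 10, 11}  B6 = {1, 3, 6, 10, 11}  B7 = {1, 3, 6, 10, 12}  B8 = {1, 2, 5, 8, 10}
Tree: B1–B2, B2–B3, B2–B4, B1–B5, B1–B6, B6–B7, B4–B8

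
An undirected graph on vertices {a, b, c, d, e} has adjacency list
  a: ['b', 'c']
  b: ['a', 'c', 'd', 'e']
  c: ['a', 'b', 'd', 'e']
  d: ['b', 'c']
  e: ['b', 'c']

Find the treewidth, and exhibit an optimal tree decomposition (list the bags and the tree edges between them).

The largest bag has 3 vertices, giving width 2; this decomposition certifies tw(G) ≤ 2. Conversely, {b, c, d} is a clique of size 3, and the vertices of any clique must share a bag in every tree decomposition; so some bag has ≥ 3 vertices and tw(G) ≥ 2. The upper and lower bounds meet at 2, so that is the treewidth.

Treewidth 2.
Bags: B1 = {b, c, e}  B2 = {a, b, c}  B3 = {b, c, d}
Tree: B1–B2, B1–B3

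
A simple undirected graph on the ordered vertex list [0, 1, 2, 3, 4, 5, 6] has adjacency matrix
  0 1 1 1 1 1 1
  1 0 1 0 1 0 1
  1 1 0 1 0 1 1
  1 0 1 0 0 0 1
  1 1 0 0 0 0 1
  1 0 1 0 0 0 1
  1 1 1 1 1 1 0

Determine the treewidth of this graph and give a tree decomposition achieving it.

Treewidth 3.
One optimal decomposition is:
Bags: B1 = {0, 2, 5, 6}  B2 = {0, 1, 2, 6}  B3 = {0, 1, 4, 6}  B4 = {0, 2, 3, 6}
Tree: B1–B2, B2–B3, B1–B4

The largest bag has 4 vertices, giving width 3; this decomposition certifies tw(G) ≤ 3. Conversely, {0, 1, 2, 6} is a clique of size 4, and the vertices of any clique must share a bag in every tree decomposition; so some bag has ≥ 4 vertices and tw(G) ≥ 3. Combining the bounds, tw(G) = 3.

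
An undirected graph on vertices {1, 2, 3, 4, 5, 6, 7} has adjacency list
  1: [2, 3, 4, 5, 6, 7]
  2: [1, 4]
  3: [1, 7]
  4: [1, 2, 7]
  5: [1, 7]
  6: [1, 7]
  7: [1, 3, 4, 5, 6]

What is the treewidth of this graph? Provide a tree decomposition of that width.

Each bag holds 3 vertices, so the decomposition has width 2, which upper-bounds the treewidth. On the other hand G contains the 3-clique {1, 2, 4}. A clique must lie in a single bag of any decomposition, so no decomposition can have width below 2. Therefore the treewidth is 2.

Treewidth 2.
One optimal decomposition is:
Bags: B1 = {1, 6, 7}  B2 = {1, 5, 7}  B3 = {1, 4, 7}  B4 = {1, 2, 4}  B5 = {1, 3, 7}
Tree: B1–B2, B1–B3, B3–B4, B2–B5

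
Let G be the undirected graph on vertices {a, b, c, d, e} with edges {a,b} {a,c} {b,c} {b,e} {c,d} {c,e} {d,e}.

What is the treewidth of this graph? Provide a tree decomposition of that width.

Each bag holds 3 vertices, so the decomposition has width 2, which upper-bounds the treewidth. For the lower bound, the 3 vertices {c, d, e} are pairwise adjacent, and any tree decomposition puts a clique entirely inside one bag — forcing width ≥ 2. Hence tw(G) = 2 exactly.

Treewidth 2.
Bags: B1 = {a, b, c}  B2 = {b, c, e}  B3 = {c, d, e}
Tree: B1–B2, B2–B3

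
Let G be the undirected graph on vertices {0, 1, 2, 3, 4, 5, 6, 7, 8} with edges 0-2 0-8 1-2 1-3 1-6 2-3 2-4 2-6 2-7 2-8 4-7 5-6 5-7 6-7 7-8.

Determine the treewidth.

A width-2 tree decomposition is:
Bags: B1 = {2, 7, 8}  B2 = {2, 6, 7}  B3 = {2, 4, 7}  B4 = {1, 2, 6}  B5 = {0, 2, 8}  B6 = {5, 6, 7}  B7 = {1, 2, 3}
Tree: B1–B2, B2–B3, B2–B4, B1–B5, B2–B6, B4–B7
The largest bag has 3 vertices, giving width 2; this decomposition certifies tw(G) ≤ 2. For the lower bound, the 3 vertices {0, 2, 8} are pairwise adjacent, and any tree decomposition puts a clique entirely inside one bag — forcing width ≥ 2. Hence tw(G) = 2 exactly.

2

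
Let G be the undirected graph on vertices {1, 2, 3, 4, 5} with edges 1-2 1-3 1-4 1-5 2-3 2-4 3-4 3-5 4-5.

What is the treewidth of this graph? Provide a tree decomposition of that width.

Treewidth 3.
One optimal decomposition is:
Bags: B1 = {1, 2, 3, 4}  B2 = {1, 3, 4, 5}
Tree: B1–B2

Every bag has size at most 4, so the width is 4 − 1 = 3 and tw(G) ≤ 3. Conversely, {1, 2, 3, 4} is a clique of size 4, and the vertices of any clique must share a bag in every tree decomposition; so some bag has ≥ 4 vertices and tw(G) ≥ 3. Combining the bounds, tw(G) = 3.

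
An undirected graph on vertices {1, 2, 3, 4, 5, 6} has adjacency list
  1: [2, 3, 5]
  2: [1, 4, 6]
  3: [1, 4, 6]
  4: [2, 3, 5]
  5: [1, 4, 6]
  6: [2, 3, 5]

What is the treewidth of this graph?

3

A width-3 tree decomposition is:
Bags: B1 = {1, 2, 4, 6}  B2 = {1, 4, 5, 6}  B3 = {1, 3, 4, 6}
Tree: B1–B2, B2–B3
Every bag has size at most 4, so the width is 4 − 1 = 3 and tw(G) ≤ 3. For the lower bound: the 4 vertex sets {2,6}, {4,5}, {1}, {3} are disjoint, each induces a connected subgraph, and every pair is joined by at least one edge of G. Contracting each set to a single vertex therefore yields K_{4} as a minor, and since treewidth is minor-monotone, tw(G) ≥ tw(K_{4}) = 3. Therefore the treewidth is 3.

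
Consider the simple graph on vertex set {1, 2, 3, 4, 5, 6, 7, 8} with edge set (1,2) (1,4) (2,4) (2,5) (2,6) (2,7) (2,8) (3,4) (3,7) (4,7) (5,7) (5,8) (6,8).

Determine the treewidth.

2

A width-2 tree decomposition is:
Bags: B1 = {2, 4, 7}  B2 = {2, 5, 7}  B3 = {2, 5, 8}  B4 = {2, 6, 8}  B5 = {3, 4, 7}  B6 = {1, 2, 4}
Tree: B1–B2, B2–B3, B3–B4, B1–B5, B1–B6
Every bag has size at most 3, so the width is 3 − 1 = 2 and tw(G) ≤ 2. For the lower bound, the 3 vertices {2, 5, 8} are pairwise adjacent, and any tree decomposition puts a clique entirely inside one bag — forcing width ≥ 2. Therefore the treewidth is 2.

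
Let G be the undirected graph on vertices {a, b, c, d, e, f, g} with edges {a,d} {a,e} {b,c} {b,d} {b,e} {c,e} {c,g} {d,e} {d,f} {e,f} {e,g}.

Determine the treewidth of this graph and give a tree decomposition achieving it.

Each bag holds 3 vertices, so the decomposition has width 2, which upper-bounds the treewidth. Conversely, {a, d, e} is a clique of size 3, and the vertices of any clique must share a bag in every tree decomposition; so some bag has ≥ 3 vertices and tw(G) ≥ 2. The upper and lower bounds meet at 2, so that is the treewidth.

Treewidth 2.
One optimal decomposition is:
Bags: B1 = {b, d, e}  B2 = {b, c, e}  B3 = {c, e, g}  B4 = {d, e, f}  B5 = {a, d, e}
Tree: B1–B2, B2–B3, B1–B4, B4–B5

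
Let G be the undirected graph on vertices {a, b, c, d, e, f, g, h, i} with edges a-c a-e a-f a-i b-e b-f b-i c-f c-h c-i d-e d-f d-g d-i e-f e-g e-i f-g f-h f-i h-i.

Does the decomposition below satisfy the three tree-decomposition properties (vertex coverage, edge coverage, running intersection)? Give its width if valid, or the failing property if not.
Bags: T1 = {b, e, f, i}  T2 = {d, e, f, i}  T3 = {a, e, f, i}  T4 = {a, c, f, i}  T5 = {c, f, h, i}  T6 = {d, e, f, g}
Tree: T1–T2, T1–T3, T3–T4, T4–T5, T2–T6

Vertex coverage: the bags together contain {a, b, c, d, e, f, g, h, i}, the full vertex set. Edge coverage: each edge of G has both endpoints in at least one bag. Running intersection: for every vertex, the bags containing it form a connected subtree. All three properties hold, so this is a valid tree decomposition of width max|bag| − 1 = 3, and hence tw(G) ≤ 3.

Yes; width 3.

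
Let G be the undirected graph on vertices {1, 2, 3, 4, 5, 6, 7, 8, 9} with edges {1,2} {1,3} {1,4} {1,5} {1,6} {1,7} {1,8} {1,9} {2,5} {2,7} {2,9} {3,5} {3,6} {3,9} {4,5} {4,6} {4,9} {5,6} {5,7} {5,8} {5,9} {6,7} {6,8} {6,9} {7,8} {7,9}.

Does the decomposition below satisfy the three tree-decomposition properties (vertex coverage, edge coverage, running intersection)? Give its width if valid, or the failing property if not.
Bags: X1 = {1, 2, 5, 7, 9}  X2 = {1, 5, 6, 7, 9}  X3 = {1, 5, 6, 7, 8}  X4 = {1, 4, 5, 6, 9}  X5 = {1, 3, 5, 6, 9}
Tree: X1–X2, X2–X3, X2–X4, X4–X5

Checking the three conditions: (i) the bags cover all of {1, 2, 3, 4, 5, 6, 7, 8, 9}; (ii) for each edge, some bag contains both endpoints; (iii) the bags containing any fixed vertex form a subtree. All hold, so the decomposition is valid with width 5 − 1 = 4.

Yes; width 4.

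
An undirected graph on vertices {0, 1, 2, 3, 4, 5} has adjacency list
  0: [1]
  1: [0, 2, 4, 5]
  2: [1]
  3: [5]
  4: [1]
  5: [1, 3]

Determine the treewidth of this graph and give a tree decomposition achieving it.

Treewidth 1.
One such decomposition:
Bags: B1 = {1, 4}  B2 = {1, 5}  B3 = {0, 1}  B4 = {1, 2}  B5 = {3, 5}
Tree: B1–B2, B2–B3, B2–B4, B2–B5

Every bag has size at most 2, so the width is 2 − 1 = 1 and tw(G) ≤ 1. Any graph with an edge has treewidth ≥ 1, and G has the edge 1–4. Therefore the treewidth is 1.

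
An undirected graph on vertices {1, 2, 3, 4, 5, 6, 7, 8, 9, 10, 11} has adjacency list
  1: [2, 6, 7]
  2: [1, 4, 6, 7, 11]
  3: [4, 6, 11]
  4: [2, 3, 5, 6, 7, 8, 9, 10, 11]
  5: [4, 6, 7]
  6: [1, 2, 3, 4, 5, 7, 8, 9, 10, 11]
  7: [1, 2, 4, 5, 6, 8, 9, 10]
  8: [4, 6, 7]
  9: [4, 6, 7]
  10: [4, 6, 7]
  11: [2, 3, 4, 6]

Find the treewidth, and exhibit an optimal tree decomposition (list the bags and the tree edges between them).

Treewidth 3.
One such decomposition:
Bags: B1 = {2, 4, 6, 7}  B2 = {4, 6, 7, 8}  B3 = {4, 5, 6, 7}  B4 = {4, 6, 7, 10}  B5 = {2, 4, 6, 11}  B6 = {3, 4, 6, 11}  B7 = {4, 6, 7, 9}  B8 = {1, 2, 6, 7}
Tree: B1–B2, B2–B3, B2–B4, B1–B5, B5–B6, B3–B7, B1–B8

The largest bag has 4 vertices, giving width 3; this decomposition certifies tw(G) ≤ 3. For the lower bound, the 4 vertices {1, 2, 6, 7} are pairwise adjacent, and any tree decomposition puts a clique entirely inside one bag — forcing width ≥ 3. Therefore the treewidth is 3.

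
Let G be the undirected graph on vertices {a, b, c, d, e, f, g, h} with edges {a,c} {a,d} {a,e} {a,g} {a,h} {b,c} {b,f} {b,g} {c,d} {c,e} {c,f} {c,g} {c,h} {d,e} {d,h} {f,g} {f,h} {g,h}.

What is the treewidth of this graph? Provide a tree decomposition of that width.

The largest bag has 4 vertices, giving width 3; this decomposition certifies tw(G) ≤ 3. On the other hand G contains the 4-clique {a, c, d, e}. A clique must lie in a single bag of any decomposition, so no decomposition can have width below 3. Combining the bounds, tw(G) = 3.

Treewidth 3.
One optimal decomposition is:
Bags: B1 = {c, f, g, h}  B2 = {a, c, g, h}  B3 = {a, c, d, h}  B4 = {a, c, d, e}  B5 = {b, c, f, g}
Tree: B1–B2, B2–B3, B3–B4, B1–B5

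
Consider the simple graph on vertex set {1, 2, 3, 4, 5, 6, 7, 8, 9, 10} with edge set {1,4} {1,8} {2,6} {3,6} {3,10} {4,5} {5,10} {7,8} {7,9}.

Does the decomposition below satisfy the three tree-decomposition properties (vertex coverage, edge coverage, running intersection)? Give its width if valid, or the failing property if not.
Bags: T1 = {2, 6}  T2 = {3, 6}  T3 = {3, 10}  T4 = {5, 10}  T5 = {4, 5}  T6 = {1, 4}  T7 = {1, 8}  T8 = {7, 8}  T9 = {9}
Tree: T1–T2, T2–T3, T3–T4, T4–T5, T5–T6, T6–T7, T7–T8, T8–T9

No — edge (7,9) lies in no bag.

A tree decomposition must satisfy three properties: every vertex lies in some bag; for every edge, both endpoints lie together in some bag; and for every vertex, the bags containing it form a connected subtree. Here edge (7,9) lies in no bag, so the decomposition is invalid.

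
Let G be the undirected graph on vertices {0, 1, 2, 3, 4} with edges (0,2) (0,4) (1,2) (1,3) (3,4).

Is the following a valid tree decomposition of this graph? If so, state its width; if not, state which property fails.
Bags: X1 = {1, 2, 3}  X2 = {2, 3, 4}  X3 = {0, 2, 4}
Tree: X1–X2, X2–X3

Every vertex of G appears in some bag (union = {0, 1, 2, 3, 4}); every edge is covered by a bag; and for each vertex v the set of bags containing v is connected in the bag tree. The decomposition is therefore valid. The largest bag has 3 vertices, so the width is 2.

Yes; width 2.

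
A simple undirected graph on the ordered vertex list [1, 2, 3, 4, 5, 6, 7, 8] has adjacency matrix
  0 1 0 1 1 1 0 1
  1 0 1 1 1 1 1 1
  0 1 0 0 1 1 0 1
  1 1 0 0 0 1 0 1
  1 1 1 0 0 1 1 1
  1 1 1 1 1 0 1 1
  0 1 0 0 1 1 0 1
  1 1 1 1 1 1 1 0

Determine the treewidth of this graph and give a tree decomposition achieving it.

The largest bag has 5 vertices, giving width 4; this decomposition certifies tw(G) ≤ 4. For the lower bound, the 5 vertices {1, 2, 4, 6, 8} are pairwise adjacent, and any tree decomposition puts a clique entirely inside one bag — forcing width ≥ 4. Hence tw(G) = 4 exactly.

Treewidth 4.
One optimal decomposition is:
Bags: B1 = {1, 2, 5, 6, 8}  B2 = {2, 3, 5, 6, 8}  B3 = {1, 2, 4, 6, 8}  B4 = {2, 5, 6, 7, 8}
Tree: B1–B2, B1–B3, B2–B4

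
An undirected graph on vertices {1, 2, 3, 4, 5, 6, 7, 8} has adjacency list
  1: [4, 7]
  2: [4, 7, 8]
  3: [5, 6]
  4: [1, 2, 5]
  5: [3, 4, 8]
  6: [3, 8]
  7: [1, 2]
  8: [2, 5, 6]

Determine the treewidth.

2

A width-2 tree decomposition is:
Bags: B1 = {1, 2, 7}  B2 = {1, 2, 4}  B3 = {2, 4, 8}  B4 = {4, 5, 8}  B5 = {5, 6, 8}  B6 = {3, 5, 6}
Tree: B1–B2, B2–B3, B3–B4, B4–B5, B5–B6
The largest bag has 3 vertices, giving width 2; this decomposition certifies tw(G) ≤ 2. For the lower bound, G contains the cycle 7–1–4–2–7, so G is not a forest; only forests have treewidth ≤ 1, hence tw(G) ≥ 2. Hence tw(G) = 2 exactly.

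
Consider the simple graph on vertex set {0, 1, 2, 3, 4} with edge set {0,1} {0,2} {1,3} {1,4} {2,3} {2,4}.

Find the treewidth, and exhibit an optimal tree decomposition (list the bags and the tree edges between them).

Each bag holds 3 vertices, so the decomposition has width 2, which upper-bounds the treewidth. The edges 0–2–4–1–0 form a cycle, so G is not a tree and its treewidth is at least 2. Therefore the treewidth is 2.

Treewidth 2.
One such decomposition:
Bags: B1 = {0, 1, 2}  B2 = {1, 2, 4}  B3 = {1, 2, 3}
Tree: B1–B2, B2–B3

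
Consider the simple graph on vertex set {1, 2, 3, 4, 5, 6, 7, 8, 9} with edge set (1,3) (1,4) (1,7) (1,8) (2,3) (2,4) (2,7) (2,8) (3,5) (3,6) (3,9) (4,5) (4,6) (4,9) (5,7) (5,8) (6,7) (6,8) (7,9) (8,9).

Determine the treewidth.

4

A width-4 tree decomposition is:
Bags: B1 = {3, 4, 7, 8, 9}  B2 = {3, 4, 5, 7, 8}  B3 = {1, 3, 4, 7, 8}  B4 = {3, 4, 6, 7, 8}  B5 = {2, 3, 4, 7, 8}
Tree: B1–B2, B2–B3, B3–B4, B4–B5
The largest bag has 5 vertices, giving width 4; this decomposition certifies tw(G) ≤ 4. For the lower bound: the 5 vertex sets {3,9}, {5,7}, {1,8}, {4}, {6} are disjoint, each induces a connected subgraph, and every pair is joined by at least one edge of G. Contracting each set to a single vertex therefore yields K_{5} as a minor, and since treewidth is minor-monotone, tw(G) ≥ tw(K_{5}) = 4. Hence tw(G) = 4 exactly.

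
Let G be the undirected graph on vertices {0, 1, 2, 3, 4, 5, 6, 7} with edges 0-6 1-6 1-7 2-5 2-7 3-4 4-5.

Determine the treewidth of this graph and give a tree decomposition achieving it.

Treewidth 1.
Bags: B1 = {3, 4}  B2 = {4, 5}  B3 = {2, 5}  B4 = {2, 7}  B5 = {1, 7}  B6 = {1, 6}  B7 = {0, 6}
Tree: B1–B2, B2–B3, B3–B4, B4–B5, B5–B6, B6–B7

The largest bag has 2 vertices, giving width 1; this decomposition certifies tw(G) ≤ 1. G has an edge, so its treewidth is at least 1. Combining the bounds, tw(G) = 1.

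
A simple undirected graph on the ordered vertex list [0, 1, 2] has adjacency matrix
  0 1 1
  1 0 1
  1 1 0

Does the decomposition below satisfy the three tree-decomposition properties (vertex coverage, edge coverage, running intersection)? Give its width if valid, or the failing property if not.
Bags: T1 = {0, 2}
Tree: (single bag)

No — vertex 1 appears in no bag.

A tree decomposition must satisfy three properties: every vertex lies in some bag; for every edge, both endpoints lie together in some bag; and for every vertex, the bags containing it form a connected subtree. Here vertex 1 appears in no bag, so the decomposition is invalid.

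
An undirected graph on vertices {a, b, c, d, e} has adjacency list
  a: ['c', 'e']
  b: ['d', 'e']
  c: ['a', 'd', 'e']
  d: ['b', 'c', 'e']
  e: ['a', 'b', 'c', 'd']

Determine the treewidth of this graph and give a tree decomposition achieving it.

The largest bag has 3 vertices, giving width 2; this decomposition certifies tw(G) ≤ 2. Conversely, {c, d, e} is a clique of size 3, and the vertices of any clique must share a bag in every tree decomposition; so some bag has ≥ 3 vertices and tw(G) ≥ 2. The upper and lower bounds meet at 2, so that is the treewidth.

Treewidth 2.
One such decomposition:
Bags: B1 = {c, d, e}  B2 = {a, c, e}  B3 = {b, d, e}
Tree: B1–B2, B1–B3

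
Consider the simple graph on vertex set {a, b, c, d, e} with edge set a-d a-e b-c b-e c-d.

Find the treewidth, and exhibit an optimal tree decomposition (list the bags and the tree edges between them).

The largest bag has 3 vertices, giving width 2; this decomposition certifies tw(G) ≤ 2. Since a–e–b–c–d–a is a cycle in G, G is not acyclic. Forests are exactly the graphs of treewidth ≤ 1, so tw(G) ≥ 2. The upper and lower bounds meet at 2, so that is the treewidth.

Treewidth 2.
One such decomposition:
Bags: B1 = {a, b, e}  B2 = {a, b, c}  B3 = {a, c, d}
Tree: B1–B2, B2–B3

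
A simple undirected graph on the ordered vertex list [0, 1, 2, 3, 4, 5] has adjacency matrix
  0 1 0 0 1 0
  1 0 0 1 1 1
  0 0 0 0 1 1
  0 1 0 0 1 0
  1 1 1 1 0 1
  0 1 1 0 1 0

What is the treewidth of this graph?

2

A width-2 tree decomposition is:
Bags: B1 = {0, 1, 4}  B2 = {1, 4, 5}  B3 = {1, 3, 4}  B4 = {2, 4, 5}
Tree: B1–B2, B1–B3, B2–B4
Each bag holds 3 vertices, so the decomposition has width 2, which upper-bounds the treewidth. For the lower bound, the 3 vertices {0, 1, 4} are pairwise adjacent, and any tree decomposition puts a clique entirely inside one bag — forcing width ≥ 2. The upper and lower bounds meet at 2, so that is the treewidth.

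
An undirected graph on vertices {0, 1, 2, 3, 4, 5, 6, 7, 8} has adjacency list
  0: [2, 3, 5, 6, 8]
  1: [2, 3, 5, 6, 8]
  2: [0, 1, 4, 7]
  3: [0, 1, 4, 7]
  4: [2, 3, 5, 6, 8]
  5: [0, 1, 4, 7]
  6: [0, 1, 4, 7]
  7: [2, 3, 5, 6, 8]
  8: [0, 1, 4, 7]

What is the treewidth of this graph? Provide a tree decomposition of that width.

Treewidth 4.
Bags: B1 = {0, 1, 4, 7, 8}  B2 = {0, 1, 4, 6, 7}  B3 = {0, 1, 3, 4, 7}  B4 = {0, 1, 4, 5, 7}  B5 = {0, 1, 2, 4, 7}
Tree: B1–B2, B2–B3, B3–B4, B4–B5

Each bag holds 5 vertices, so the decomposition has width 4, which upper-bounds the treewidth. For the lower bound: the 5 vertex sets {1,8}, {0,6}, {3,4}, {7}, {5} are disjoint, each induces a connected subgraph, and every pair is joined by at least one edge of G. Contracting each set to a single vertex therefore yields K_{5} as a minor, and since treewidth is minor-monotone, tw(G) ≥ tw(K_{5}) = 4. Therefore the treewidth is 4.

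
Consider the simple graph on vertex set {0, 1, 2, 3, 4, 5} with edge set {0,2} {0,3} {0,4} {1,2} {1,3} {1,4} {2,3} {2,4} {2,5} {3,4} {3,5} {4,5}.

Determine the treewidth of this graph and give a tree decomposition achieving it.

Each bag holds 4 vertices, so the decomposition has width 3, which upper-bounds the treewidth. On the other hand G contains the 4-clique {0, 2, 3, 4}. A clique must lie in a single bag of any decomposition, so no decomposition can have width below 3. Hence tw(G) = 3 exactly.

Treewidth 3.
One such decomposition:
Bags: B1 = {0, 2, 3, 4}  B2 = {2, 3, 4, 5}  B3 = {1, 2, 3, 4}
Tree: B1–B2, B1–B3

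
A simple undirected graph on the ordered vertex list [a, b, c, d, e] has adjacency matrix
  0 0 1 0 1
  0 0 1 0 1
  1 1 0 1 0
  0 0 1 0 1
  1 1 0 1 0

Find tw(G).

2

A width-2 tree decomposition is:
Bags: B1 = {a, c, e}  B2 = {b, c, e}  B3 = {c, d, e}
Tree: B1–B2, B2–B3
The largest bag has 3 vertices, giving width 2; this decomposition certifies tw(G) ≤ 2. For the lower bound, G contains the cycle c–a–e–b–c, so G is not a forest; only forests have treewidth ≤ 1, hence tw(G) ≥ 2. Combining the bounds, tw(G) = 2.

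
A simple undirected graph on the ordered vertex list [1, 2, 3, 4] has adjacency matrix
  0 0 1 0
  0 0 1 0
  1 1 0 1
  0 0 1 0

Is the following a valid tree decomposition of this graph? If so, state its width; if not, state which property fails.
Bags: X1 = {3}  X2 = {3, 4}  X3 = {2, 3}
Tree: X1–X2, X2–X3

A tree decomposition must satisfy three properties: every vertex lies in some bag; for every edge, both endpoints lie together in some bag; and for every vertex, the bags containing it form a connected subtree. Here vertex 1 appears in no bag, so the decomposition is invalid.

No — vertex 1 appears in no bag.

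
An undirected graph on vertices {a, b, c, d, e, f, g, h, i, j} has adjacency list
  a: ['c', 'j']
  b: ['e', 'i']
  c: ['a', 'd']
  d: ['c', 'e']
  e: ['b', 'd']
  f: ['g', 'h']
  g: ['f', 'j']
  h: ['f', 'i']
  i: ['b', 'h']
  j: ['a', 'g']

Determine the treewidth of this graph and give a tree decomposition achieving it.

Treewidth 2.
One such decomposition:
Bags: B1 = {a, c, d}  B2 = {a, d, e}  B3 = {a, b, e}  B4 = {a, b, i}  B5 = {a, h, i}  B6 = {a, f, h}  B7 = {a, f, g}  B8 = {a, g, j}
Tree: B1–B2, B2–B3, B3–B4, B4–B5, B5–B6, B6–B7, B7–B8

The largest bag has 3 vertices, giving width 2; this decomposition certifies tw(G) ≤ 2. The edges a–c–d–e–b–i–h–f–g–j–a form a cycle, so G is not a tree and its treewidth is at least 2. The upper and lower bounds meet at 2, so that is the treewidth.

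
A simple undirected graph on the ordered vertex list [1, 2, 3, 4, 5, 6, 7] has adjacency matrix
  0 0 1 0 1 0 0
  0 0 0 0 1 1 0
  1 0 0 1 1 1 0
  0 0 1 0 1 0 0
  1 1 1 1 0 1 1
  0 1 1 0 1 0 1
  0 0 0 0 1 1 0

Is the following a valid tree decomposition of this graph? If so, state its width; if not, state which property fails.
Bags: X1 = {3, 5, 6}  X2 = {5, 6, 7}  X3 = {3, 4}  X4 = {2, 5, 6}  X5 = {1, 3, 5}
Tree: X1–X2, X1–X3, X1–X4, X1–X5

A tree decomposition must satisfy three properties: every vertex lies in some bag; for every edge, both endpoints lie together in some bag; and for every vertex, the bags containing it form a connected subtree. Here edge (5,4) lies in no bag, so the decomposition is invalid.

No — edge (5,4) lies in no bag.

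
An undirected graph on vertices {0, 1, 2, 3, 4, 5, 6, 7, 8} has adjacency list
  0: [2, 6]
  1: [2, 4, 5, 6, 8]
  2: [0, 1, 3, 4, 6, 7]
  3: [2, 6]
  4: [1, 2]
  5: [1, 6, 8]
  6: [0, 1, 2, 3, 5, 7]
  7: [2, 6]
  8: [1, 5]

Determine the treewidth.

A width-2 tree decomposition is:
Bags: B1 = {1, 5, 6}  B2 = {1, 2, 6}  B3 = {2, 3, 6}  B4 = {1, 2, 4}  B5 = {0, 2, 6}  B6 = {2, 6, 7}  B7 = {1, 5, 8}
Tree: B1–B2, B2–B3, B2–B4, B2–B5, B5–B6, B1–B7
Every bag has size at most 3, so the width is 3 − 1 = 2 and tw(G) ≤ 2. Conversely, {1, 5, 8} is a clique of size 3, and the vertices of any clique must share a bag in every tree decomposition; so some bag has ≥ 3 vertices and tw(G) ≥ 2. Combining the bounds, tw(G) = 2.

2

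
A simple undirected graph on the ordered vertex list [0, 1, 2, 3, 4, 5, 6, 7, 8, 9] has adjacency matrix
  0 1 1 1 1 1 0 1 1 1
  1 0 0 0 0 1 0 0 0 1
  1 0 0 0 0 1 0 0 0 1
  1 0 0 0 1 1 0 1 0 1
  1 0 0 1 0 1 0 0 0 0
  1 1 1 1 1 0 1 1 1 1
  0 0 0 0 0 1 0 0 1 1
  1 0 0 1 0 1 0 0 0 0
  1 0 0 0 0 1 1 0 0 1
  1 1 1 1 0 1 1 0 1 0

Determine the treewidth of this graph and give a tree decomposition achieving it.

The largest bag has 4 vertices, giving width 3; this decomposition certifies tw(G) ≤ 3. On the other hand G contains the 4-clique {0, 5, 8, 9}. A clique must lie in a single bag of any decomposition, so no decomposition can have width below 3. Hence tw(G) = 3 exactly.

Treewidth 3.
One such decomposition:
Bags: B1 = {5, 6, 8, 9}  B2 = {0, 5, 8, 9}  B3 = {0, 2, 5, 9}  B4 = {0, 3, 5, 9}  B5 = {0, 3, 5, 7}  B6 = {0, 3, 4, 5}  B7 = {0, 1, 5, 9}
Tree: B1–B2, B2–B3, B2–B4, B4–B5, B4–B6, B2–B7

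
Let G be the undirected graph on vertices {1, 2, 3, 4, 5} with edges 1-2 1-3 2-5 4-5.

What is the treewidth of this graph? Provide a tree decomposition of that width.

Treewidth 1.
Bags: B1 = {4, 5}  B2 = {2, 5}  B3 = {1, 2}  B4 = {1, 3}
Tree: B1–B2, B2–B3, B3–B4

Every bag has size at most 2, so the width is 2 − 1 = 1 and tw(G) ≤ 1. Any graph with an edge has treewidth ≥ 1, and G has the edge 4–5. Combining the bounds, tw(G) = 1.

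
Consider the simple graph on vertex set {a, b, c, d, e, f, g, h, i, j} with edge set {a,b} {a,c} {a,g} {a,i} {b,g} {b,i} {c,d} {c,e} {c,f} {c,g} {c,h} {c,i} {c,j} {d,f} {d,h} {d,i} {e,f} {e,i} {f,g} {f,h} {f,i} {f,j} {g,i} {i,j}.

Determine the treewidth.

3

A width-3 tree decomposition is:
Bags: B1 = {c, f, g, i}  B2 = {c, d, f, i}  B3 = {c, d, f, h}  B4 = {c, e, f, i}  B5 = {a, c, g, i}  B6 = {a, b, g, i}  B7 = {c, f, i, j}
Tree: B1–B2, B2–B3, B1–B4, B1–B5, B5–B6, B4–B7
The largest bag has 4 vertices, giving width 3; this decomposition certifies tw(G) ≤ 3. Conversely, {c, d, f, h} is a clique of size 4, and the vertices of any clique must share a bag in every tree decomposition; so some bag has ≥ 4 vertices and tw(G) ≥ 3. Therefore the treewidth is 3.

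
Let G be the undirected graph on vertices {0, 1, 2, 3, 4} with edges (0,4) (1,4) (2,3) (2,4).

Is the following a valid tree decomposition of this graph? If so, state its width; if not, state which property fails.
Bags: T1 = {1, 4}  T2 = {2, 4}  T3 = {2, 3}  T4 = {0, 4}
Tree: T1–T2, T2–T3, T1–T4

Every vertex of G appears in some bag (union = {0, 1, 2, 3, 4}); every edge is covered by a bag; and for each vertex v the set of bags containing v is connected in the bag tree. The decomposition is therefore valid. The largest bag has 2 vertices, so the width is 1.

Yes; width 1.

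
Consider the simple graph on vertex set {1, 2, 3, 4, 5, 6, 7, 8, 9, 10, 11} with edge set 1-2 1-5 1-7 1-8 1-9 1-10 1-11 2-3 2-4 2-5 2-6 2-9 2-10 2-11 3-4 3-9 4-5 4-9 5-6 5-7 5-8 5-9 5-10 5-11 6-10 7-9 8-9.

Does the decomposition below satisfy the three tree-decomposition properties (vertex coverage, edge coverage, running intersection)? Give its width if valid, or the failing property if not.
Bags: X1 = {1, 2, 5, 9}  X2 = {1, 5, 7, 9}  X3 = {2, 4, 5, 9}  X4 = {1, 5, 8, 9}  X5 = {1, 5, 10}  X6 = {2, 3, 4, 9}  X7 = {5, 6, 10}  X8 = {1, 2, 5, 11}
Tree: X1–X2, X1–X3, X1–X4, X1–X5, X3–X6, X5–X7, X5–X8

No — edge (2,10) lies in no bag.

A tree decomposition must satisfy three properties: every vertex lies in some bag; for every edge, both endpoints lie together in some bag; and for every vertex, the bags containing it form a connected subtree. Here edge (2,10) lies in no bag, so the decomposition is invalid.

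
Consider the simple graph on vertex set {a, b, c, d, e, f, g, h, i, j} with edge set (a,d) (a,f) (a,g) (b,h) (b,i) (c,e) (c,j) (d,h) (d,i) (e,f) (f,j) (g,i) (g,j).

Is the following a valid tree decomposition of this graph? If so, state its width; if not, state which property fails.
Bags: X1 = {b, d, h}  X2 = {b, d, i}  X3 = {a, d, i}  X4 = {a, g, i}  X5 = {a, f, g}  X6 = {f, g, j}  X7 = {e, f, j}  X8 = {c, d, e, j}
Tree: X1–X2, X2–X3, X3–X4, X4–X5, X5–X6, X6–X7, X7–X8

No — bags containing vertex d are not connected in the tree.

A tree decomposition must satisfy three properties: every vertex lies in some bag; for every edge, both endpoints lie together in some bag; and for every vertex, the bags containing it form a connected subtree. Here bags containing vertex d are not connected in the tree, so the decomposition is invalid.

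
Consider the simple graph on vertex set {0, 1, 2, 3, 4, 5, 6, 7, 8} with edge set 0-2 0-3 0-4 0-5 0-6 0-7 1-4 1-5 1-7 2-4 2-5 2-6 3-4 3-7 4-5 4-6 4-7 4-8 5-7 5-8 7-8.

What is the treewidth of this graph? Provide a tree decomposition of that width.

The largest bag has 4 vertices, giving width 3; this decomposition certifies tw(G) ≤ 3. On the other hand G contains the 4-clique {0, 2, 4, 5}. A clique must lie in a single bag of any decomposition, so no decomposition can have width below 3. Hence tw(G) = 3 exactly.

Treewidth 3.
One optimal decomposition is:
Bags: B1 = {0, 2, 4, 5}  B2 = {0, 4, 5, 7}  B3 = {1, 4, 5, 7}  B4 = {0, 2, 4, 6}  B5 = {4, 5, 7, 8}  B6 = {0, 3, 4, 7}
Tree: B1–B2, B2–B3, B1–B4, B3–B5, B2–B6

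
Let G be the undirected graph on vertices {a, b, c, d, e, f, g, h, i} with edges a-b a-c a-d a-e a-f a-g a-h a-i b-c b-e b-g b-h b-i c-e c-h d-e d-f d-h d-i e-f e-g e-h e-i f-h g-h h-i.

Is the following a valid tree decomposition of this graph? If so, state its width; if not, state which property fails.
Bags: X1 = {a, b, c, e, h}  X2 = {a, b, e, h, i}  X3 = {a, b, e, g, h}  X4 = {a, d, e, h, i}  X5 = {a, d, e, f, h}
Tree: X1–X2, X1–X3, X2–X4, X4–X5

Checking the three conditions: (i) the bags cover all of {a, b, c, d, e, f, g, h, i}; (ii) for each edge, some bag contains both endpoints; (iii) the bags containing any fixed vertex form a subtree. All hold, so the decomposition is valid with width 5 − 1 = 4.

Yes; width 4.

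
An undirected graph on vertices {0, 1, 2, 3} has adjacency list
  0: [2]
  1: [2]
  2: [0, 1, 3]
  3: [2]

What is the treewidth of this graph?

A width-1 tree decomposition is:
Bags: B1 = {0, 2}  B2 = {2, 3}  B3 = {1, 2}
Tree: B1–B2, B1–B3
The largest bag has 2 vertices, giving width 1; this decomposition certifies tw(G) ≤ 1. Any graph with an edge has treewidth ≥ 1, and G has the edge 0–2. Hence tw(G) = 1 exactly.

1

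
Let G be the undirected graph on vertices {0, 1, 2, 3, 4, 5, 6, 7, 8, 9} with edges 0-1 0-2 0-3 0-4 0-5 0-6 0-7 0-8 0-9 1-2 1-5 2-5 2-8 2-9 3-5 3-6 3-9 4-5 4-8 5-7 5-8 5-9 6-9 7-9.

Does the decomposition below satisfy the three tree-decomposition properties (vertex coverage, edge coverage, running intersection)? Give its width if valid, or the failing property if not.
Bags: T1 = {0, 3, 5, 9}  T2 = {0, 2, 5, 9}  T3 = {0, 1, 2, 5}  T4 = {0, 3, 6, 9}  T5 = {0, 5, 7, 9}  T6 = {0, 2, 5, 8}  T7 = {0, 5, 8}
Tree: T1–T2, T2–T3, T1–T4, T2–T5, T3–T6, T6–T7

No — vertex 4 appears in no bag.

A tree decomposition must satisfy three properties: every vertex lies in some bag; for every edge, both endpoints lie together in some bag; and for every vertex, the bags containing it form a connected subtree. Here vertex 4 appears in no bag, so the decomposition is invalid.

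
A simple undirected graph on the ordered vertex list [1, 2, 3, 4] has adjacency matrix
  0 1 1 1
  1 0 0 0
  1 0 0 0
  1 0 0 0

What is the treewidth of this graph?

1

A width-1 tree decomposition is:
Bags: B1 = {1, 3}  B2 = {1, 2}  B3 = {1, 4}
Tree: B1–B2, B1–B3
Each bag holds 2 vertices, so the decomposition has width 1, which upper-bounds the treewidth. Since G has at least one edge (e.g. 1–3), it is not an edgeless graph, so tw(G) ≥ 1. Therefore the treewidth is 1.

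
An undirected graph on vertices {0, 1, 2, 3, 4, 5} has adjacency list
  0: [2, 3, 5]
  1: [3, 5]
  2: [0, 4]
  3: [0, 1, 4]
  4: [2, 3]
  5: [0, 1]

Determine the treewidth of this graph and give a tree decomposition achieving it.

Treewidth 2.
One such decomposition:
Bags: B1 = {1, 3, 5}  B2 = {0, 3, 5}  B3 = {0, 3, 4}  B4 = {0, 2, 4}
Tree: B1–B2, B2–B3, B3–B4

Each bag holds 3 vertices, so the decomposition has width 2, which upper-bounds the treewidth. The edges 1–5–0–3–1 form a cycle, so G is not a tree and its treewidth is at least 2. The upper and lower bounds meet at 2, so that is the treewidth.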